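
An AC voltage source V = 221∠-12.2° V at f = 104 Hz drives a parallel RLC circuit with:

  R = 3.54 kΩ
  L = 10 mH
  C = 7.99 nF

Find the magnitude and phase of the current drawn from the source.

Step 1 — Angular frequency: ω = 2π·f = 2π·104 = 653.5 rad/s.
Step 2 — Component impedances:
  R: Z = R = 3540 Ω
  L: Z = jωL = j·653.5·0.01 = 0 + j6.535 Ω
  C: Z = 1/(jωC) = -j/(ω·C) = 0 - j1.915e+05 Ω
Step 3 — Parallel combination: 1/Z_total = 1/R + 1/L + 1/C; Z_total = 0.01206 + j6.535 Ω = 6.535∠89.9° Ω.
Step 4 — Source phasor: V = 221∠-12.2° V = 216 - j46.7 V.
Step 5 — Ohm's law: I = V / Z_total = (216 - j46.7) / (0.01206 + j6.535) = -7.086 - j33.07 A.
Step 6 — Convert to polar: |I| = 33.82 A, ∠I = -102.1°.

I = 33.82∠-102.1° A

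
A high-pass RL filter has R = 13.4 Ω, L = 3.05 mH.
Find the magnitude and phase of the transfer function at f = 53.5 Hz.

Step 1 — Angular frequency: ω = 2π·53.5 = 336.2 rad/s.
Step 2 — Transfer function: H(jω) = jωL/(R + jωL).
Step 3 — Numerator jωL = j·1.025; denominator R + jωL = 13.4 + j1.025.
Step 4 — H = 0.00582 + j0.07607.
Step 5 — Magnitude: |H| = 0.07629 (-22.4 dB); phase: φ = 85.6°.

|H| = 0.07629 (-22.4 dB), φ = 85.6°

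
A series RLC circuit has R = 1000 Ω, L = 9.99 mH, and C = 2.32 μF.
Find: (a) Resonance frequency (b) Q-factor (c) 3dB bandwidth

Step 1 — Resonance condition Im(Z)=0 gives ω₀ = 1/√(LC).
Step 2 — ω₀ = 1/√(0.00999·2.32e-06) = 6569 rad/s.
Step 3 — f₀ = ω₀/(2π) = 1045 Hz.
Step 4 — Series Q: Q = ω₀L/R = 6569·0.00999/1000 = 0.06562.
Step 5 — 3dB bandwidth: Δω = ω₀/Q = 1.001e+05 rad/s; BW = Δω/(2π) = 1.593e+04 Hz.

(a) f₀ = 1045 Hz  (b) Q = 0.06562  (c) BW = 1.593e+04 Hz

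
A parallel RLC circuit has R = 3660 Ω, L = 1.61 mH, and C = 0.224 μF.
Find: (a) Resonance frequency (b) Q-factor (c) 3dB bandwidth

Step 1 — Resonance: ω₀ = 1/√(LC) = 1/√(0.00161·2.24e-07) = 5.266e+04 rad/s.
Step 2 — f₀ = ω₀/(2π) = 8381 Hz.
Step 3 — Parallel Q: Q = R/(ω₀L) = 3660/(5.266e+04·0.00161) = 43.17.
Step 4 — Bandwidth: Δω = ω₀/Q = 1220 rad/s; BW = Δω/(2π) = 194.1 Hz.

(a) f₀ = 8381 Hz  (b) Q = 43.17  (c) BW = 194.1 Hz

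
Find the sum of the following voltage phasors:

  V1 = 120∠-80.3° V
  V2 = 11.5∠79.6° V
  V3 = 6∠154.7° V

Step 1 — Convert each phasor to rectangular form:
  V1 = 120·(cos(-80.3°) + j·sin(-80.3°)) = 20.22 - j118.3 V
  V2 = 11.5·(cos(79.6°) + j·sin(79.6°)) = 2.076 + j11.31 V
  V3 = 6·(cos(154.7°) + j·sin(154.7°)) = -5.424 + j2.564 V
Step 2 — Sum components: V_total = 16.87 - j104.4 V.
Step 3 — Convert to polar: |V_total| = 105.8 V, ∠V_total = -80.8°.

V_total = 105.8∠-80.8° V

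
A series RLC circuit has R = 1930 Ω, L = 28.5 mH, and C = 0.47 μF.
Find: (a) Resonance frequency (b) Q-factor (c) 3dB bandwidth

Step 1 — Resonance: ω₀ = 1/√(LC) = 1/√(0.0285·4.7e-07) = 8640 rad/s.
Step 2 — f₀ = ω₀/(2π) = 1375 Hz.
Step 3 — Series Q: Q = ω₀L/R = 8640·0.0285/1930 = 0.1276.
Step 4 — Bandwidth: Δω = ω₀/Q = 6.772e+04 rad/s; BW = Δω/(2π) = 1.078e+04 Hz.

(a) f₀ = 1375 Hz  (b) Q = 0.1276  (c) BW = 1.078e+04 Hz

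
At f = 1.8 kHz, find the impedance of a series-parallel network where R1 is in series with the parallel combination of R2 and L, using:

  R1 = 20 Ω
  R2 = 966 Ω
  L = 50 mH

Step 1 — Angular frequency: ω = 2π·f = 2π·1800 = 1.131e+04 rad/s.
Step 2 — Component impedances:
  R1: Z = R = 20 Ω
  R2: Z = R = 966 Ω
  L: Z = jωL = j·1.131e+04·0.05 = 0 + j565.5 Ω
Step 3 — Parallel branch: R2 || L = 1/(1/R2 + 1/L) = 246.5 + j421.2 Ω.
Step 4 — Series with R1: Z_total = R1 + (R2 || L) = 266.5 + j421.2 Ω = 498.4∠57.7° Ω.

Z = 266.5 + j421.2 Ω = 498.4∠57.7° Ω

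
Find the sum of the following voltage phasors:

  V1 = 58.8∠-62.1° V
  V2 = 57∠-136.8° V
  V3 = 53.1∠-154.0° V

Step 1 — Convert each phasor to rectangular form:
  V1 = 58.8·(cos(-62.1°) + j·sin(-62.1°)) = 27.51 - j51.97 V
  V2 = 57·(cos(-136.8°) + j·sin(-136.8°)) = -41.55 - j39.02 V
  V3 = 53.1·(cos(-154.0°) + j·sin(-154.0°)) = -47.73 - j23.28 V
Step 2 — Sum components: V_total = -61.76 - j114.3 V.
Step 3 — Convert to polar: |V_total| = 129.9 V, ∠V_total = -118.4°.

V_total = 129.9∠-118.4° V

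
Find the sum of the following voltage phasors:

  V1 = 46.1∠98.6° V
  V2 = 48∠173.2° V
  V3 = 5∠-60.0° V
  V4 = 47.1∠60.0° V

Step 1 — Convert each phasor to rectangular form:
  V1 = 46.1·(cos(98.6°) + j·sin(98.6°)) = -6.894 + j45.58 V
  V2 = 48·(cos(173.2°) + j·sin(173.2°)) = -47.66 + j5.683 V
  V3 = 5·(cos(-60.0°) + j·sin(-60.0°)) = 2.5 - j4.33 V
  V4 = 47.1·(cos(60.0°) + j·sin(60.0°)) = 23.55 + j40.79 V
Step 2 — Sum components: V_total = -28.51 + j87.72 V.
Step 3 — Convert to polar: |V_total| = 92.24 V, ∠V_total = 108.0°.

V_total = 92.24∠108.0° V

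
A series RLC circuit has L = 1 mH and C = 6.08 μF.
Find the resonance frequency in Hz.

Step 1 — Resonance condition Im(Z)=0 gives ω₀ = 1/√(LC).
Step 2 — ω₀ = 1/√(0.001·6.08e-06) = 1.282e+04 rad/s.
Step 3 — f₀ = ω₀/(2π) = 2041 Hz.

f₀ = 2041 Hz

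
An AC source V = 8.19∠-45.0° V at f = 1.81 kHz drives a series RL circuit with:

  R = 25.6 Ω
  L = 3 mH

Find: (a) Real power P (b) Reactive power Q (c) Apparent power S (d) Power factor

Step 1 — Angular frequency: ω = 2π·f = 2π·1810 = 1.137e+04 rad/s.
Step 2 — Component impedances:
  R: Z = R = 25.6 Ω
  L: Z = jωL = j·1.137e+04·0.003 = 0 + j34.12 Ω
Step 3 — Series combination: Z_total = R + L = 25.6 + j34.12 Ω = 42.65∠53.1° Ω.
Step 4 — Source phasor: V = 8.19∠-45.0° V = 5.791 - j5.791 V.
Step 5 — Current: I = V / Z = -0.02711 - j0.1901 A = 0.192∠-98.1° A.
Step 6 — Complex power: S = V·I* = 0.9438 + j1.258 VA.
Step 7 — Real power: P = Re(S) = 0.9438 W.
Step 8 — Reactive power: Q = Im(S) = 1.258 VAR.
Step 9 — Apparent power: |S| = 1.573 VA.
Step 10 — Power factor: PF = P/|S| = 0.6002 (lagging).

(a) P = 0.9438 W  (b) Q = 1.258 VAR  (c) S = 1.573 VA  (d) PF = 0.6002 (lagging)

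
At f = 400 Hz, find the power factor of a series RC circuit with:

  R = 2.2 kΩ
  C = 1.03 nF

Step 1 — Angular frequency: ω = 2π·f = 2π·400 = 2513 rad/s.
Step 2 — Component impedances:
  R: Z = R = 2200 Ω
  C: Z = 1/(jωC) = -j/(ω·C) = 0 - j3.863e+05 Ω
Step 3 — Series combination: Z_total = R + C = 2200 - j3.863e+05 Ω = 3.863e+05∠-89.7° Ω.
Step 4 — Power factor: PF = cos(φ) = Re(Z)/|Z| = 2200/3.863e+05 = 0.005695.
Step 5 — Type: Im(Z) = -3.863e+05 ⇒ leading (phase φ = -89.7°).

PF = 0.005695 (leading, φ = -89.7°)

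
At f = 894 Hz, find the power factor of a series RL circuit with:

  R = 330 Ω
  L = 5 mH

Step 1 — Angular frequency: ω = 2π·f = 2π·894 = 5617 rad/s.
Step 2 — Component impedances:
  R: Z = R = 330 Ω
  L: Z = jωL = j·5617·0.005 = 0 + j28.09 Ω
Step 3 — Series combination: Z_total = R + L = 330 + j28.09 Ω = 331.2∠4.9° Ω.
Step 4 — Power factor: PF = cos(φ) = Re(Z)/|Z| = 330/331.2 = 0.9964.
Step 5 — Type: Im(Z) = 28.09 ⇒ lagging (phase φ = 4.9°).

PF = 0.9964 (lagging, φ = 4.9°)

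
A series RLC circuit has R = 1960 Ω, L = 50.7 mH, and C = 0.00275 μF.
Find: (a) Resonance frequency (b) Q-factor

Step 1 — Resonance condition Im(Z)=0 gives ω₀ = 1/√(LC).
Step 2 — ω₀ = 1/√(0.0507·2.75e-09) = 8.469e+04 rad/s.
Step 3 — f₀ = ω₀/(2π) = 1.348e+04 Hz.
Step 4 — Series Q: Q = ω₀L/R = 8.469e+04·0.0507/1960 = 2.191.

(a) f₀ = 1.348e+04 Hz  (b) Q = 2.191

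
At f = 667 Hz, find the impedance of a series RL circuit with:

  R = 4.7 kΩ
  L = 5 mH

Step 1 — Angular frequency: ω = 2π·f = 2π·667 = 4191 rad/s.
Step 2 — Component impedances:
  R: Z = R = 4700 Ω
  L: Z = jωL = j·4191·0.005 = 0 + j20.95 Ω
Step 3 — Series combination: Z_total = R + L = 4700 + j20.95 Ω = 4700∠0.3° Ω.

Z = 4700 + j20.95 Ω = 4700∠0.3° Ω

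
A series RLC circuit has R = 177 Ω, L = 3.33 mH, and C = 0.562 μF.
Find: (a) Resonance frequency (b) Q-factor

Step 1 — Resonance condition Im(Z)=0 gives ω₀ = 1/√(LC).
Step 2 — ω₀ = 1/√(0.00333·5.62e-07) = 2.312e+04 rad/s.
Step 3 — f₀ = ω₀/(2π) = 3679 Hz.
Step 4 — Series Q: Q = ω₀L/R = 2.312e+04·0.00333/177 = 0.4349.

(a) f₀ = 3679 Hz  (b) Q = 0.4349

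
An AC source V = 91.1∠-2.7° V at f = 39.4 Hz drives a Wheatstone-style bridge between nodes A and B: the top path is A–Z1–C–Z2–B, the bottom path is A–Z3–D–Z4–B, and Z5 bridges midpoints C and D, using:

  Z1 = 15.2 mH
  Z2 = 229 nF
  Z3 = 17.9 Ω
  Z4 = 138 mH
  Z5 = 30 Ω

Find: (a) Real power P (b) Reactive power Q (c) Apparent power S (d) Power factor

Step 1 — Angular frequency: ω = 2π·f = 2π·39.4 = 247.6 rad/s.
Step 2 — Component impedances:
  Z1: Z = jωL = j·247.6·0.0152 = 0 + j3.763 Ω
  Z2: Z = 1/(jωC) = -j/(ω·C) = 0 - j1.764e+04 Ω
  Z3: Z = R = 17.9 Ω
  Z4: Z = jωL = j·247.6·0.138 = 0 + j34.16 Ω
  Z5: Z = R = 30 Ω
Step 3 — Bridge requires nodal analysis (the Z5 bridge couples midpoints C and D, so the two paths cannot be reduced to a simple series/parallel combination). Setting node B to ground and injecting 1 A at node A, the 3-node admittance system at A, C, D solves to V_A = Z_AB = 11.29 + j34.74 Ω = 36.53∠72.0° Ω.
Step 4 — Source phasor: V = 91.1∠-2.7° V = 91 - j4.291 V.
Step 5 — Current: I = V / Z = 0.6584 - j2.405 A = 2.494∠-74.7° A.
Step 6 — Complex power: S = V·I* = 70.24 + j216.1 VA.
Step 7 — Real power: P = Re(S) = 70.24 W.
Step 8 — Reactive power: Q = Im(S) = 216.1 VAR.
Step 9 — Apparent power: |S| = 227.2 VA.
Step 10 — Power factor: PF = P/|S| = 0.3092 (lagging).

(a) P = 70.24 W  (b) Q = 216.1 VAR  (c) S = 227.2 VA  (d) PF = 0.3092 (lagging)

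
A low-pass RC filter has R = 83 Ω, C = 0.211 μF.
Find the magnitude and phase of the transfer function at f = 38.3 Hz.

Step 1 — Angular frequency: ω = 2π·38.3 = 240.6 rad/s.
Step 2 — Transfer function: H(jω) = 1/(1 + jωRC).
Step 3 — Denominator: 1 + jωRC = 1 + j·240.6·83·2.11e-07 = 1 + j0.004214.
Step 4 — H = 1 - j0.004214.
Step 5 — Magnitude: |H| = 1 (-0.0 dB); phase: φ = -0.2°.

|H| = 1 (-0.0 dB), φ = -0.2°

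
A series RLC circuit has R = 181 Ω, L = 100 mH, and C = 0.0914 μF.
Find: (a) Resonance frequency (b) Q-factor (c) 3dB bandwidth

Step 1 — Resonance: ω₀ = 1/√(LC) = 1/√(0.1·9.14e-08) = 1.046e+04 rad/s.
Step 2 — f₀ = ω₀/(2π) = 1665 Hz.
Step 3 — Series Q: Q = ω₀L/R = 1.046e+04·0.1/181 = 5.779.
Step 4 — Bandwidth: Δω = ω₀/Q = 1810 rad/s; BW = Δω/(2π) = 288.1 Hz.

(a) f₀ = 1665 Hz  (b) Q = 5.779  (c) BW = 288.1 Hz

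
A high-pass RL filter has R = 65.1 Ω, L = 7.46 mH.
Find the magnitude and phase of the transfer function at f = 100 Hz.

Step 1 — Angular frequency: ω = 2π·100 = 628.3 rad/s.
Step 2 — Transfer function: H(jω) = jωL/(R + jωL).
Step 3 — Numerator jωL = j·4.687; denominator R + jωL = 65.1 + j4.687.
Step 4 — H = 0.005157 + j0.07163.
Step 5 — Magnitude: |H| = 0.07181 (-22.9 dB); phase: φ = 85.9°.

|H| = 0.07181 (-22.9 dB), φ = 85.9°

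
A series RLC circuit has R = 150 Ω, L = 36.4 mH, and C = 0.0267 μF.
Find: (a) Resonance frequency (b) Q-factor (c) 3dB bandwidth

Step 1 — Resonance: ω₀ = 1/√(LC) = 1/√(0.0364·2.67e-08) = 3.208e+04 rad/s.
Step 2 — f₀ = ω₀/(2π) = 5105 Hz.
Step 3 — Series Q: Q = ω₀L/R = 3.208e+04·0.0364/150 = 7.784.
Step 4 — Bandwidth: Δω = ω₀/Q = 4121 rad/s; BW = Δω/(2π) = 655.9 Hz.

(a) f₀ = 5105 Hz  (b) Q = 7.784  (c) BW = 655.9 Hz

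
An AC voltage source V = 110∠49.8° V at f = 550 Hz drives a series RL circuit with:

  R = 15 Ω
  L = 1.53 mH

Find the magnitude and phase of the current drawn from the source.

Step 1 — Angular frequency: ω = 2π·f = 2π·550 = 3456 rad/s.
Step 2 — Component impedances:
  R: Z = R = 15 Ω
  L: Z = jωL = j·3456·0.00153 = 0 + j5.287 Ω
Step 3 — Series combination: Z_total = R + L = 15 + j5.287 Ω = 15.9∠19.4° Ω.
Step 4 — Source phasor: V = 110∠49.8° V = 71 + j84.02 V.
Step 5 — Ohm's law: I = V / Z_total = (71 + j84.02) / (15 + j5.287) = 5.966 + j3.498 A.
Step 6 — Convert to polar: |I| = 6.916 A, ∠I = 30.4°.

I = 6.916∠30.4° A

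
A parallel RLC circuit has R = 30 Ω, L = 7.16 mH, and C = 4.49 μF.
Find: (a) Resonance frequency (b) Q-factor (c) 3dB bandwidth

Step 1 — Resonance: ω₀ = 1/√(LC) = 1/√(0.00716·4.49e-06) = 5577 rad/s.
Step 2 — f₀ = ω₀/(2π) = 887.6 Hz.
Step 3 — Parallel Q: Q = R/(ω₀L) = 30/(5577·0.00716) = 0.7513.
Step 4 — Bandwidth: Δω = ω₀/Q = 7424 rad/s; BW = Δω/(2π) = 1182 Hz.

(a) f₀ = 887.6 Hz  (b) Q = 0.7513  (c) BW = 1182 Hz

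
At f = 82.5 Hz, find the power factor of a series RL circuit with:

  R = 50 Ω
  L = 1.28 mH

Step 1 — Angular frequency: ω = 2π·f = 2π·82.5 = 518.4 rad/s.
Step 2 — Component impedances:
  R: Z = R = 50 Ω
  L: Z = jωL = j·518.4·0.00128 = 0 + j0.6635 Ω
Step 3 — Series combination: Z_total = R + L = 50 + j0.6635 Ω = 50∠0.8° Ω.
Step 4 — Power factor: PF = cos(φ) = Re(Z)/|Z| = 50/50.004 = 0.9999.
Step 5 — Type: Im(Z) = 0.6635 ⇒ lagging (phase φ = 0.8°).

PF = 0.9999 (lagging, φ = 0.8°)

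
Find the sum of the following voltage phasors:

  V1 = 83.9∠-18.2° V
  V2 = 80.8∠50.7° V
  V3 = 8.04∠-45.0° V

Step 1 — Convert each phasor to rectangular form:
  V1 = 83.9·(cos(-18.2°) + j·sin(-18.2°)) = 79.7 - j26.2 V
  V2 = 80.8·(cos(50.7°) + j·sin(50.7°)) = 51.18 + j62.53 V
  V3 = 8.04·(cos(-45.0°) + j·sin(-45.0°)) = 5.685 - j5.685 V
Step 2 — Sum components: V_total = 136.6 + j30.64 V.
Step 3 — Convert to polar: |V_total| = 140 V, ∠V_total = 12.6°.

V_total = 140∠12.6° V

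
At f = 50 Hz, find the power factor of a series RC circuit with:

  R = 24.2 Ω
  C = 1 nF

Step 1 — Angular frequency: ω = 2π·f = 2π·50 = 314.2 rad/s.
Step 2 — Component impedances:
  R: Z = R = 24.2 Ω
  C: Z = 1/(jωC) = -j/(ω·C) = 0 - j3.183e+06 Ω
Step 3 — Series combination: Z_total = R + C = 24.2 - j3.183e+06 Ω = 3.183e+06∠-90.0° Ω.
Step 4 — Power factor: PF = cos(φ) = Re(Z)/|Z| = 24.2/3.183e+06 = 7.603e-06.
Step 5 — Type: Im(Z) = -3.183e+06 ⇒ leading (phase φ = -90.0°).

PF = 7.603e-06 (leading, φ = -90.0°)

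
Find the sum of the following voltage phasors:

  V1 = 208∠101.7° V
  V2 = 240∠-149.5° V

Step 1 — Convert each phasor to rectangular form:
  V1 = 208·(cos(101.7°) + j·sin(101.7°)) = -42.18 + j203.7 V
  V2 = 240·(cos(-149.5°) + j·sin(-149.5°)) = -206.8 - j121.8 V
Step 2 — Sum components: V_total = -249 + j81.87 V.
Step 3 — Convert to polar: |V_total| = 262.1 V, ∠V_total = 161.8°.

V_total = 262.1∠161.8° V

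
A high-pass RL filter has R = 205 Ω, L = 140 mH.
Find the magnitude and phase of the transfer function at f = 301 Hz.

Step 1 — Angular frequency: ω = 2π·301 = 1891 rad/s.
Step 2 — Transfer function: H(jω) = jωL/(R + jωL).
Step 3 — Numerator jωL = j·264.8; denominator R + jωL = 205 + j264.8.
Step 4 — H = 0.6252 + j0.4841.
Step 5 — Magnitude: |H| = 0.7907 (-2.0 dB); phase: φ = 37.7°.

|H| = 0.7907 (-2.0 dB), φ = 37.7°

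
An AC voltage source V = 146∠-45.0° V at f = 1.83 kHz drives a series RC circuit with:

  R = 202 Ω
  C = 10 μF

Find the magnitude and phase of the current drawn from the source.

Step 1 — Angular frequency: ω = 2π·f = 2π·1830 = 1.15e+04 rad/s.
Step 2 — Component impedances:
  R: Z = R = 202 Ω
  C: Z = 1/(jωC) = -j/(ω·C) = 0 - j8.697 Ω
Step 3 — Series combination: Z_total = R + C = 202 - j8.697 Ω = 202.2∠-2.5° Ω.
Step 4 — Source phasor: V = 146∠-45.0° V = 103.2 - j103.2 V.
Step 5 — Ohm's law: I = V / Z_total = (103.2 - j103.2) / (202 - j8.697) = 0.5321 - j0.4882 A.
Step 6 — Convert to polar: |I| = 0.7221 A, ∠I = -42.5°.

I = 0.7221∠-42.5° A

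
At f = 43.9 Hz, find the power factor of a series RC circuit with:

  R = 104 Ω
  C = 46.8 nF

Step 1 — Angular frequency: ω = 2π·f = 2π·43.9 = 275.8 rad/s.
Step 2 — Component impedances:
  R: Z = R = 104 Ω
  C: Z = 1/(jωC) = -j/(ω·C) = 0 - j7.747e+04 Ω
Step 3 — Series combination: Z_total = R + C = 104 - j7.747e+04 Ω = 7.747e+04∠-89.9° Ω.
Step 4 — Power factor: PF = cos(φ) = Re(Z)/|Z| = 104/77466 = 0.001343.
Step 5 — Type: Im(Z) = -7.747e+04 ⇒ leading (phase φ = -89.9°).

PF = 0.001343 (leading, φ = -89.9°)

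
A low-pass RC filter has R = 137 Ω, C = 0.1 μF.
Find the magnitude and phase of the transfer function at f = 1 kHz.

Step 1 — Angular frequency: ω = 2π·1000 = 6283 rad/s.
Step 2 — Transfer function: H(jω) = 1/(1 + jωRC).
Step 3 — Denominator: 1 + jωRC = 1 + j·6283·137·1e-07 = 1 + j0.08608.
Step 4 — H = 0.9926 - j0.08545.
Step 5 — Magnitude: |H| = 0.9963 (-0.0 dB); phase: φ = -4.9°.

|H| = 0.9963 (-0.0 dB), φ = -4.9°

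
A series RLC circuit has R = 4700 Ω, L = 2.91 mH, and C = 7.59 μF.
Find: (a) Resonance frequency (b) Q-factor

Step 1 — Resonance condition Im(Z)=0 gives ω₀ = 1/√(LC).
Step 2 — ω₀ = 1/√(0.00291·7.59e-06) = 6729 rad/s.
Step 3 — f₀ = ω₀/(2π) = 1071 Hz.
Step 4 — Series Q: Q = ω₀L/R = 6729·0.00291/4700 = 0.004166.

(a) f₀ = 1071 Hz  (b) Q = 0.004166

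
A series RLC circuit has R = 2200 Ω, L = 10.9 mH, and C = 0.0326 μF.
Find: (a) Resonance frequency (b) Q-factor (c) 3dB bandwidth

Step 1 — Resonance condition Im(Z)=0 gives ω₀ = 1/√(LC).
Step 2 — ω₀ = 1/√(0.0109·3.26e-08) = 5.305e+04 rad/s.
Step 3 — f₀ = ω₀/(2π) = 8443 Hz.
Step 4 — Series Q: Q = ω₀L/R = 5.305e+04·0.0109/2200 = 0.2628.
Step 5 — 3dB bandwidth: Δω = ω₀/Q = 2.018e+05 rad/s; BW = Δω/(2π) = 3.212e+04 Hz.

(a) f₀ = 8443 Hz  (b) Q = 0.2628  (c) BW = 3.212e+04 Hz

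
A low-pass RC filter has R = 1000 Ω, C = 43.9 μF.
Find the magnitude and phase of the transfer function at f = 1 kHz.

Step 1 — Angular frequency: ω = 2π·1000 = 6283 rad/s.
Step 2 — Transfer function: H(jω) = 1/(1 + jωRC).
Step 3 — Denominator: 1 + jωRC = 1 + j·6283·1000·4.39e-05 = 1 + j275.8.
Step 4 — H = 1.314e-05 - j0.003625.
Step 5 — Magnitude: |H| = 0.003625 (-48.8 dB); phase: φ = -89.8°.

|H| = 0.003625 (-48.8 dB), φ = -89.8°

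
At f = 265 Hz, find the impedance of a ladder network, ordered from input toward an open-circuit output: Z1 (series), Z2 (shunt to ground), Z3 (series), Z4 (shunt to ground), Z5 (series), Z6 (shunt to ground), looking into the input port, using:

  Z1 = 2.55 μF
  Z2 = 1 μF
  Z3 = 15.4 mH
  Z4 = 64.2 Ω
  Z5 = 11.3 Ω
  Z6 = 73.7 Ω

Step 1 — Angular frequency: ω = 2π·f = 2π·265 = 1665 rad/s.
Step 2 — Component impedances:
  Z1: Z = 1/(jωC) = -j/(ω·C) = 0 - j235.5 Ω
  Z2: Z = 1/(jωC) = -j/(ω·C) = 0 - j600.6 Ω
  Z3: Z = jωL = j·1665·0.0154 = 0 + j25.64 Ω
  Z4: Z = R = 64.2 Ω
  Z5: Z = R = 11.3 Ω
  Z6: Z = R = 73.7 Ω
Step 3 — Ladder network (open output): work backward from the far end, alternating series and parallel combinations. Z_in = 39.75 - j211.3 Ω = 215∠-79.3° Ω.

Z = 39.75 - j211.3 Ω = 215∠-79.3° Ω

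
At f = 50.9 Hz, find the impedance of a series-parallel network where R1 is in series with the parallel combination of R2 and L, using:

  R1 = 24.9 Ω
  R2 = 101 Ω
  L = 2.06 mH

Step 1 — Angular frequency: ω = 2π·f = 2π·50.9 = 319.8 rad/s.
Step 2 — Component impedances:
  R1: Z = R = 24.9 Ω
  R2: Z = R = 101 Ω
  L: Z = jωL = j·319.8·0.00206 = 0 + j0.6588 Ω
Step 3 — Parallel branch: R2 || L = 1/(1/R2 + 1/L) = 0.004297 + j0.6588 Ω.
Step 4 — Series with R1: Z_total = R1 + (R2 || L) = 24.9 + j0.6588 Ω = 24.91∠1.5° Ω.

Z = 24.9 + j0.6588 Ω = 24.91∠1.5° Ω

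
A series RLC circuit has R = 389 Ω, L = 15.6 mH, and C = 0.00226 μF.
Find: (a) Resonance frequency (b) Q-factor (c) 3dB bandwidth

Step 1 — Resonance: ω₀ = 1/√(LC) = 1/√(0.0156·2.26e-09) = 1.684e+05 rad/s.
Step 2 — f₀ = ω₀/(2π) = 2.68e+04 Hz.
Step 3 — Series Q: Q = ω₀L/R = 1.684e+05·0.0156/389 = 6.754.
Step 4 — Bandwidth: Δω = ω₀/Q = 2.494e+04 rad/s; BW = Δω/(2π) = 3969 Hz.

(a) f₀ = 2.68e+04 Hz  (b) Q = 6.754  (c) BW = 3969 Hz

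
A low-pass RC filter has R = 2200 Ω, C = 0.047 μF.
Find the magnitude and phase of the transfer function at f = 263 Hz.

Step 1 — Angular frequency: ω = 2π·263 = 1652 rad/s.
Step 2 — Transfer function: H(jω) = 1/(1 + jωRC).
Step 3 — Denominator: 1 + jωRC = 1 + j·1652·2200·4.7e-08 = 1 + j0.1709.
Step 4 — H = 0.9716 - j0.166.
Step 5 — Magnitude: |H| = 0.9857 (-0.1 dB); phase: φ = -9.7°.

|H| = 0.9857 (-0.1 dB), φ = -9.7°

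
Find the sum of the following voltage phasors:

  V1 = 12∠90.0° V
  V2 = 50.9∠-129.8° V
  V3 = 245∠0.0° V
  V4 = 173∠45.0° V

Step 1 — Convert each phasor to rectangular form:
  V1 = 12·(cos(90.0°) + j·sin(90.0°)) = 0 + j12 V
  V2 = 50.9·(cos(-129.8°) + j·sin(-129.8°)) = -32.58 - j39.11 V
  V3 = 245·(cos(0.0°) + j·sin(0.0°)) = 245 V
  V4 = 173·(cos(45.0°) + j·sin(45.0°)) = 122.3 + j122.3 V
Step 2 — Sum components: V_total = 334.7 + j95.22 V.
Step 3 — Convert to polar: |V_total| = 348 V, ∠V_total = 15.9°.

V_total = 348∠15.9° V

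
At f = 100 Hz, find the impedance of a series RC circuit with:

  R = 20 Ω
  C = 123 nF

Step 1 — Angular frequency: ω = 2π·f = 2π·100 = 628.3 rad/s.
Step 2 — Component impedances:
  R: Z = R = 20 Ω
  C: Z = 1/(jωC) = -j/(ω·C) = 0 - j1.294e+04 Ω
Step 3 — Series combination: Z_total = R + C = 20 - j1.294e+04 Ω = 1.294e+04∠-89.9° Ω.

Z = 20 - j1.294e+04 Ω = 1.294e+04∠-89.9° Ω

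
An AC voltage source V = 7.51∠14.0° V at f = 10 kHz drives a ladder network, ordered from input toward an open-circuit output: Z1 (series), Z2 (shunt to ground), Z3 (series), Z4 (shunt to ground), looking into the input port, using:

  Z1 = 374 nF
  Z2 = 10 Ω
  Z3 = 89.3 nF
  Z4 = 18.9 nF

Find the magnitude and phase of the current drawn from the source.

Step 1 — Angular frequency: ω = 2π·f = 2π·1e+04 = 6.283e+04 rad/s.
Step 2 — Component impedances:
  Z1: Z = 1/(jωC) = -j/(ω·C) = 0 - j42.55 Ω
  Z2: Z = R = 10 Ω
  Z3: Z = 1/(jωC) = -j/(ω·C) = 0 - j178.2 Ω
  Z4: Z = 1/(jωC) = -j/(ω·C) = 0 - j842.1 Ω
Step 3 — Ladder network (open output): work backward from the far end, alternating series and parallel combinations. Z_in = 9.999 - j42.65 Ω = 43.81∠-76.8° Ω.
Step 4 — Source phasor: V = 7.51∠14.0° V = 7.287 + j1.817 V.
Step 5 — Ohm's law: I = V / Z_total = (7.287 + j1.817) / (9.999 - j42.65) = -0.002413 + j0.1714 A.
Step 6 — Convert to polar: |I| = 0.1714 A, ∠I = 90.8°.

I = 0.1714∠90.8° A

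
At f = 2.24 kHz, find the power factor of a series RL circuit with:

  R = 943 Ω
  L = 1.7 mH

Step 1 — Angular frequency: ω = 2π·f = 2π·2240 = 1.407e+04 rad/s.
Step 2 — Component impedances:
  R: Z = R = 943 Ω
  L: Z = jωL = j·1.407e+04·0.0017 = 0 + j23.93 Ω
Step 3 — Series combination: Z_total = R + L = 943 + j23.93 Ω = 943.3∠1.5° Ω.
Step 4 — Power factor: PF = cos(φ) = Re(Z)/|Z| = 943/943.3 = 0.9997.
Step 5 — Type: Im(Z) = 23.93 ⇒ lagging (phase φ = 1.5°).

PF = 0.9997 (lagging, φ = 1.5°)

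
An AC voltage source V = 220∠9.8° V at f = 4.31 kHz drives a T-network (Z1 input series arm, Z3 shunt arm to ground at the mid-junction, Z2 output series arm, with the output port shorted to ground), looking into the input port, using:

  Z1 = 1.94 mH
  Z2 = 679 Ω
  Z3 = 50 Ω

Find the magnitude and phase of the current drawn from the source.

Step 1 — Angular frequency: ω = 2π·f = 2π·4310 = 2.708e+04 rad/s.
Step 2 — Component impedances:
  Z1: Z = jωL = j·2.708e+04·0.00194 = 0 + j52.54 Ω
  Z2: Z = R = 679 Ω
  Z3: Z = R = 50 Ω
Step 3 — With the output port shorted to ground, the output series arm Z2 runs from the junction to ground; the shunt arm Z3 also runs from the junction to ground. They appear in parallel: Z3 || Z2 = 46.57 Ω.
Step 4 — Series with input arm Z1: Z_in = Z1 + (Z3 || Z2) = 46.57 + j52.54 Ω = 70.21∠48.4° Ω.
Step 5 — Source phasor: V = 220∠9.8° V = 216.8 + j37.45 V.
Step 6 — Ohm's law: I = V / Z_total = (216.8 + j37.45) / (46.57 + j52.54) = 2.447 - j1.957 A.
Step 7 — Convert to polar: |I| = 3.134 A, ∠I = -38.6°.

I = 3.134∠-38.6° A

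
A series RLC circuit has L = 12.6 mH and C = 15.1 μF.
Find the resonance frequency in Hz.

Step 1 — Resonance condition Im(Z)=0 gives ω₀ = 1/√(LC).
Step 2 — ω₀ = 1/√(0.0126·1.51e-05) = 2293 rad/s.
Step 3 — f₀ = ω₀/(2π) = 364.9 Hz.

f₀ = 364.9 Hz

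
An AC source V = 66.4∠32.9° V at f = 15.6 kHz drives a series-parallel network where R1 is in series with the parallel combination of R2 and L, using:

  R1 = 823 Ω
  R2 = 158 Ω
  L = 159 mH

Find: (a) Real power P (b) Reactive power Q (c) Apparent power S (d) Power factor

Step 1 — Angular frequency: ω = 2π·f = 2π·1.56e+04 = 9.802e+04 rad/s.
Step 2 — Component impedances:
  R1: Z = R = 823 Ω
  R2: Z = R = 158 Ω
  L: Z = jωL = j·9.802e+04·0.159 = 0 + j1.558e+04 Ω
Step 3 — Parallel branch: R2 || L = 1/(1/R2 + 1/L) = 158 + j1.602 Ω.
Step 4 — Series with R1: Z_total = R1 + (R2 || L) = 981 + j1.602 Ω = 981∠0.1° Ω.
Step 5 — Source phasor: V = 66.4∠32.9° V = 55.75 + j36.07 V.
Step 6 — Current: I = V / Z = 0.05689 + j0.03667 A = 0.06769∠32.8° A.
Step 7 — Complex power: S = V·I* = 4.494 + j0.007338 VA.
Step 8 — Real power: P = Re(S) = 4.494 W.
Step 9 — Reactive power: Q = Im(S) = 0.007338 VAR.
Step 10 — Apparent power: |S| = 4.494 VA.
Step 11 — Power factor: PF = P/|S| = 1 (lagging).

(a) P = 4.494 W  (b) Q = 0.007338 VAR  (c) S = 4.494 VA  (d) PF = 1 (lagging)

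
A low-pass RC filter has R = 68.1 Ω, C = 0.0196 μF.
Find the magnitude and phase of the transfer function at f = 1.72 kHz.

Step 1 — Angular frequency: ω = 2π·1720 = 1.081e+04 rad/s.
Step 2 — Transfer function: H(jω) = 1/(1 + jωRC).
Step 3 — Denominator: 1 + jωRC = 1 + j·1.081e+04·68.1·1.96e-08 = 1 + j0.01442.
Step 4 — H = 0.9998 - j0.01442.
Step 5 — Magnitude: |H| = 0.9999 (-0.0 dB); phase: φ = -0.8°.

|H| = 0.9999 (-0.0 dB), φ = -0.8°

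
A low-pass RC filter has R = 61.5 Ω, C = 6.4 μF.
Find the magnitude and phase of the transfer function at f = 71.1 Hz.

Step 1 — Angular frequency: ω = 2π·71.1 = 446.7 rad/s.
Step 2 — Transfer function: H(jω) = 1/(1 + jωRC).
Step 3 — Denominator: 1 + jωRC = 1 + j·446.7·61.5·6.4e-06 = 1 + j0.1758.
Step 4 — H = 0.97 - j0.1706.
Step 5 — Magnitude: |H| = 0.9849 (-0.1 dB); phase: φ = -10.0°.

|H| = 0.9849 (-0.1 dB), φ = -10.0°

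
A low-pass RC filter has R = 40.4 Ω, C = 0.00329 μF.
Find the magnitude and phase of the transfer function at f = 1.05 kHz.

Step 1 — Angular frequency: ω = 2π·1050 = 6597 rad/s.
Step 2 — Transfer function: H(jω) = 1/(1 + jωRC).
Step 3 — Denominator: 1 + jωRC = 1 + j·6597·40.4·3.29e-09 = 1 + j0.0008769.
Step 4 — H = 1 - j0.0008769.
Step 5 — Magnitude: |H| = 1 (-0.0 dB); phase: φ = -0.1°.

|H| = 1 (-0.0 dB), φ = -0.1°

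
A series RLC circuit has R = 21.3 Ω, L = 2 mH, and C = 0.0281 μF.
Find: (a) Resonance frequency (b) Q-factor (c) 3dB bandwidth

Step 1 — Resonance: ω₀ = 1/√(LC) = 1/√(0.002·2.81e-08) = 1.334e+05 rad/s.
Step 2 — f₀ = ω₀/(2π) = 2.123e+04 Hz.
Step 3 — Series Q: Q = ω₀L/R = 1.334e+05·0.002/21.3 = 12.53.
Step 4 — Bandwidth: Δω = ω₀/Q = 1.065e+04 rad/s; BW = Δω/(2π) = 1695 Hz.

(a) f₀ = 2.123e+04 Hz  (b) Q = 12.53  (c) BW = 1695 Hz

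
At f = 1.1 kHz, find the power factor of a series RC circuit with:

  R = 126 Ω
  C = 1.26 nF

Step 1 — Angular frequency: ω = 2π·f = 2π·1100 = 6912 rad/s.
Step 2 — Component impedances:
  R: Z = R = 126 Ω
  C: Z = 1/(jωC) = -j/(ω·C) = 0 - j1.148e+05 Ω
Step 3 — Series combination: Z_total = R + C = 126 - j1.148e+05 Ω = 1.148e+05∠-89.9° Ω.
Step 4 — Power factor: PF = cos(φ) = Re(Z)/|Z| = 126/1.1483e+05 = 0.001097.
Step 5 — Type: Im(Z) = -1.148e+05 ⇒ leading (phase φ = -89.9°).

PF = 0.001097 (leading, φ = -89.9°)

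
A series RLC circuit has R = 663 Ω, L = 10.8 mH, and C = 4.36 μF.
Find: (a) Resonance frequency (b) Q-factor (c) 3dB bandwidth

Step 1 — Resonance: ω₀ = 1/√(LC) = 1/√(0.0108·4.36e-06) = 4608 rad/s.
Step 2 — f₀ = ω₀/(2π) = 733.4 Hz.
Step 3 — Series Q: Q = ω₀L/R = 4608·0.0108/663 = 0.07507.
Step 4 — Bandwidth: Δω = ω₀/Q = 6.139e+04 rad/s; BW = Δω/(2π) = 9770 Hz.

(a) f₀ = 733.4 Hz  (b) Q = 0.07507  (c) BW = 9770 Hz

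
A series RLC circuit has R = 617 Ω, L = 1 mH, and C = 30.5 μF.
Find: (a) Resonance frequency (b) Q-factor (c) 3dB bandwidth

Step 1 — Resonance: ω₀ = 1/√(LC) = 1/√(0.001·3.05e-05) = 5726 rad/s.
Step 2 — f₀ = ω₀/(2π) = 911.3 Hz.
Step 3 — Series Q: Q = ω₀L/R = 5726·0.001/617 = 0.00928.
Step 4 — Bandwidth: Δω = ω₀/Q = 6.17e+05 rad/s; BW = Δω/(2π) = 9.82e+04 Hz.

(a) f₀ = 911.3 Hz  (b) Q = 0.00928  (c) BW = 9.82e+04 Hz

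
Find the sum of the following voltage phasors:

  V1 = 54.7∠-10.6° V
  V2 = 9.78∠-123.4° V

Step 1 — Convert each phasor to rectangular form:
  V1 = 54.7·(cos(-10.6°) + j·sin(-10.6°)) = 53.77 - j10.06 V
  V2 = 9.78·(cos(-123.4°) + j·sin(-123.4°)) = -5.384 - j8.165 V
Step 2 — Sum components: V_total = 48.38 - j18.23 V.
Step 3 — Convert to polar: |V_total| = 51.7 V, ∠V_total = -20.6°.

V_total = 51.7∠-20.6° V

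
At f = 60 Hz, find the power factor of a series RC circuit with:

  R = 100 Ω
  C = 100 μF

Step 1 — Angular frequency: ω = 2π·f = 2π·60 = 377 rad/s.
Step 2 — Component impedances:
  R: Z = R = 100 Ω
  C: Z = 1/(jωC) = -j/(ω·C) = 0 - j26.53 Ω
Step 3 — Series combination: Z_total = R + C = 100 - j26.53 Ω = 103.5∠-14.9° Ω.
Step 4 — Power factor: PF = cos(φ) = Re(Z)/|Z| = 100/103.46 = 0.9666.
Step 5 — Type: Im(Z) = -26.53 ⇒ leading (phase φ = -14.9°).

PF = 0.9666 (leading, φ = -14.9°)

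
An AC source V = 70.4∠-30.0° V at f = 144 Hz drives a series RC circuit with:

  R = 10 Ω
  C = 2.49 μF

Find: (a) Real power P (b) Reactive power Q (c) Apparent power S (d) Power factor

Step 1 — Angular frequency: ω = 2π·f = 2π·144 = 904.8 rad/s.
Step 2 — Component impedances:
  R: Z = R = 10 Ω
  C: Z = 1/(jωC) = -j/(ω·C) = 0 - j443.9 Ω
Step 3 — Series combination: Z_total = R + C = 10 - j443.9 Ω = 444∠-88.7° Ω.
Step 4 — Source phasor: V = 70.4∠-30.0° V = 60.97 - j35.2 V.
Step 5 — Current: I = V / Z = 0.08235 + j0.1355 A = 0.1586∠58.7° A.
Step 6 — Complex power: S = V·I* = 0.2514 - j11.16 VA.
Step 7 — Real power: P = Re(S) = 0.2514 W.
Step 8 — Reactive power: Q = Im(S) = -11.16 VAR.
Step 9 — Apparent power: |S| = 11.16 VA.
Step 10 — Power factor: PF = P/|S| = 0.02252 (leading).

(a) P = 0.2514 W  (b) Q = -11.16 VAR  (c) S = 11.16 VA  (d) PF = 0.02252 (leading)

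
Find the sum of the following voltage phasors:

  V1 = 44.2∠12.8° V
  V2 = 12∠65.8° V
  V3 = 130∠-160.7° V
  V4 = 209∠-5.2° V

Step 1 — Convert each phasor to rectangular form:
  V1 = 44.2·(cos(12.8°) + j·sin(12.8°)) = 43.1 + j9.792 V
  V2 = 12·(cos(65.8°) + j·sin(65.8°)) = 4.919 + j10.95 V
  V3 = 130·(cos(-160.7°) + j·sin(-160.7°)) = -122.7 - j42.97 V
  V4 = 209·(cos(-5.2°) + j·sin(-5.2°)) = 208.1 - j18.94 V
Step 2 — Sum components: V_total = 133.5 - j41.17 V.
Step 3 — Convert to polar: |V_total| = 139.7 V, ∠V_total = -17.1°.

V_total = 139.7∠-17.1° V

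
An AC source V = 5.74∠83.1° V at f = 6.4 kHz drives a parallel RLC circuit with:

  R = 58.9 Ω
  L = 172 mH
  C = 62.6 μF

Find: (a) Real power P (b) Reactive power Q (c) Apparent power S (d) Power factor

Step 1 — Angular frequency: ω = 2π·f = 2π·6400 = 4.021e+04 rad/s.
Step 2 — Component impedances:
  R: Z = R = 58.9 Ω
  L: Z = jωL = j·4.021e+04·0.172 = 0 + j6917 Ω
  C: Z = 1/(jωC) = -j/(ω·C) = 0 - j0.3973 Ω
Step 3 — Parallel combination: 1/Z_total = 1/R + 1/L + 1/C; Z_total = 0.002679 - j0.3973 Ω = 0.3973∠-89.6° Ω.
Step 4 — Source phasor: V = 5.74∠83.1° V = 0.6896 + j5.698 V.
Step 5 — Current: I = V / Z = -14.33 + j1.833 A = 14.45∠172.7° A.
Step 6 — Complex power: S = V·I* = 0.5594 - j82.93 VA.
Step 7 — Real power: P = Re(S) = 0.5594 W.
Step 8 — Reactive power: Q = Im(S) = -82.93 VAR.
Step 9 — Apparent power: |S| = 82.94 VA.
Step 10 — Power factor: PF = P/|S| = 0.006745 (leading).

(a) P = 0.5594 W  (b) Q = -82.93 VAR  (c) S = 82.94 VA  (d) PF = 0.006745 (leading)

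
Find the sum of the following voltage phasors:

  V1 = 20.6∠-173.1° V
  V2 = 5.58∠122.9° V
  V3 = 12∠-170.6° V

Step 1 — Convert each phasor to rectangular form:
  V1 = 20.6·(cos(-173.1°) + j·sin(-173.1°)) = -20.45 - j2.475 V
  V2 = 5.58·(cos(122.9°) + j·sin(122.9°)) = -3.031 + j4.685 V
  V3 = 12·(cos(-170.6°) + j·sin(-170.6°)) = -11.84 - j1.96 V
Step 2 — Sum components: V_total = -35.32 + j0.2503 V.
Step 3 — Convert to polar: |V_total| = 35.32 V, ∠V_total = 179.6°.

V_total = 35.32∠179.6° V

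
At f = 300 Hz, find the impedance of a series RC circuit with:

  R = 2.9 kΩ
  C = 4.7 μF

Step 1 — Angular frequency: ω = 2π·f = 2π·300 = 1885 rad/s.
Step 2 — Component impedances:
  R: Z = R = 2900 Ω
  C: Z = 1/(jωC) = -j/(ω·C) = 0 - j112.9 Ω
Step 3 — Series combination: Z_total = R + C = 2900 - j112.9 Ω = 2902∠-2.2° Ω.

Z = 2900 - j112.9 Ω = 2902∠-2.2° Ω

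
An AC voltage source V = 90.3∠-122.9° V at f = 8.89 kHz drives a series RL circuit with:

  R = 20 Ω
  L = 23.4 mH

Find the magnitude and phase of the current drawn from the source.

Step 1 — Angular frequency: ω = 2π·f = 2π·8890 = 5.586e+04 rad/s.
Step 2 — Component impedances:
  R: Z = R = 20 Ω
  L: Z = jωL = j·5.586e+04·0.0234 = 0 + j1307 Ω
Step 3 — Series combination: Z_total = R + L = 20 + j1307 Ω = 1307∠89.1° Ω.
Step 4 — Source phasor: V = 90.3∠-122.9° V = -49.05 - j75.82 V.
Step 5 — Ohm's law: I = V / Z_total = (-49.05 - j75.82) / (20 + j1307) = -0.05857 + j0.03663 A.
Step 6 — Convert to polar: |I| = 0.06908 A, ∠I = 148.0°.

I = 0.06908∠148.0° A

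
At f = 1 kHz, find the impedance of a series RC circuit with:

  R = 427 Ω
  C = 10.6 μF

Step 1 — Angular frequency: ω = 2π·f = 2π·1000 = 6283 rad/s.
Step 2 — Component impedances:
  R: Z = R = 427 Ω
  C: Z = 1/(jωC) = -j/(ω·C) = 0 - j15.01 Ω
Step 3 — Series combination: Z_total = R + C = 427 - j15.01 Ω = 427.3∠-2.0° Ω.

Z = 427 - j15.01 Ω = 427.3∠-2.0° Ω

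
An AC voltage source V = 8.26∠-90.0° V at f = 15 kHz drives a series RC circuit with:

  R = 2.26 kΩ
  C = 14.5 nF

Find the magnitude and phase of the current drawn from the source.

Step 1 — Angular frequency: ω = 2π·f = 2π·1.5e+04 = 9.425e+04 rad/s.
Step 2 — Component impedances:
  R: Z = R = 2260 Ω
  C: Z = 1/(jωC) = -j/(ω·C) = 0 - j731.7 Ω
Step 3 — Series combination: Z_total = R + C = 2260 - j731.7 Ω = 2376∠-17.9° Ω.
Step 4 — Source phasor: V = 8.26∠-90.0° V = 0 - j8.26 V.
Step 5 — Ohm's law: I = V / Z_total = (0 - j8.26) / (2260 - j731.7) = 0.001071 - j0.003308 A.
Step 6 — Convert to polar: |I| = 0.003477 A, ∠I = -72.1°.

I = 0.003477∠-72.1° A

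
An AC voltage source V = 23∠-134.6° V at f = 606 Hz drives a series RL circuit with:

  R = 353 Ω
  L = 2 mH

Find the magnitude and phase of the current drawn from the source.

Step 1 — Angular frequency: ω = 2π·f = 2π·606 = 3808 rad/s.
Step 2 — Component impedances:
  R: Z = R = 353 Ω
  L: Z = jωL = j·3808·0.002 = 0 + j7.615 Ω
Step 3 — Series combination: Z_total = R + L = 353 + j7.615 Ω = 353.1∠1.2° Ω.
Step 4 — Source phasor: V = 23∠-134.6° V = -16.15 - j16.38 V.
Step 5 — Ohm's law: I = V / Z_total = (-16.15 - j16.38) / (353 + j7.615) = -0.04673 - j0.04538 A.
Step 6 — Convert to polar: |I| = 0.06514 A, ∠I = -135.8°.

I = 0.06514∠-135.8° A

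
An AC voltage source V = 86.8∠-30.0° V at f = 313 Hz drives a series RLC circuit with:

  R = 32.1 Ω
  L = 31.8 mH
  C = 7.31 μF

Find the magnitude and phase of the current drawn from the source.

Step 1 — Angular frequency: ω = 2π·f = 2π·313 = 1967 rad/s.
Step 2 — Component impedances:
  R: Z = R = 32.1 Ω
  L: Z = jωL = j·1967·0.0318 = 0 + j62.54 Ω
  C: Z = 1/(jωC) = -j/(ω·C) = 0 - j69.56 Ω
Step 3 — Series combination: Z_total = R + L + C = 32.1 - j7.021 Ω = 32.86∠-12.3° Ω.
Step 4 — Source phasor: V = 86.8∠-30.0° V = 75.17 - j43.4 V.
Step 5 — Ohm's law: I = V / Z_total = (75.17 - j43.4) / (32.1 - j7.021) = 2.517 - j0.8015 A.
Step 6 — Convert to polar: |I| = 2.642 A, ∠I = -17.7°.

I = 2.642∠-17.7° A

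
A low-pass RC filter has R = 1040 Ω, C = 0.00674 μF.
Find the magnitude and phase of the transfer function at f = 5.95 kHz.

Step 1 — Angular frequency: ω = 2π·5950 = 3.738e+04 rad/s.
Step 2 — Transfer function: H(jω) = 1/(1 + jωRC).
Step 3 — Denominator: 1 + jωRC = 1 + j·3.738e+04·1040·6.74e-09 = 1 + j0.2621.
Step 4 — H = 0.9357 - j0.2452.
Step 5 — Magnitude: |H| = 0.9673 (-0.3 dB); phase: φ = -14.7°.

|H| = 0.9673 (-0.3 dB), φ = -14.7°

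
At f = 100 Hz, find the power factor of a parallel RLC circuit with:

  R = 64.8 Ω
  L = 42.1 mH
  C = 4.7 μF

Step 1 — Angular frequency: ω = 2π·f = 2π·100 = 628.3 rad/s.
Step 2 — Component impedances:
  R: Z = R = 64.8 Ω
  L: Z = jωL = j·628.3·0.0421 = 0 + j26.45 Ω
  C: Z = 1/(jωC) = -j/(ω·C) = 0 - j338.6 Ω
Step 3 — Parallel combination: 1/Z_total = 1/R + 1/L + 1/C; Z_total = 10.62 + j23.99 Ω = 26.24∠66.1° Ω.
Step 4 — Power factor: PF = cos(φ) = Re(Z)/|Z| = 10.623/26.237 = 0.4049.
Step 5 — Type: Im(Z) = 23.99 ⇒ lagging (phase φ = 66.1°).

PF = 0.4049 (lagging, φ = 66.1°)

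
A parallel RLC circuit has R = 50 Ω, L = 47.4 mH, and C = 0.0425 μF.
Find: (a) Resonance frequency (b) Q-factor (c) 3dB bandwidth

Step 1 — Resonance: ω₀ = 1/√(LC) = 1/√(0.0474·4.25e-08) = 2.228e+04 rad/s.
Step 2 — f₀ = ω₀/(2π) = 3546 Hz.
Step 3 — Parallel Q: Q = R/(ω₀L) = 50/(2.228e+04·0.0474) = 0.04735.
Step 4 — Bandwidth: Δω = ω₀/Q = 4.706e+05 rad/s; BW = Δω/(2π) = 7.49e+04 Hz.

(a) f₀ = 3546 Hz  (b) Q = 0.04735  (c) BW = 7.49e+04 Hz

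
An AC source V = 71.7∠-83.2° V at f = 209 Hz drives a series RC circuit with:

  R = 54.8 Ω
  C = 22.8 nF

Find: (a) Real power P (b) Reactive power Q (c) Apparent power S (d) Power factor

Step 1 — Angular frequency: ω = 2π·f = 2π·209 = 1313 rad/s.
Step 2 — Component impedances:
  R: Z = R = 54.8 Ω
  C: Z = 1/(jωC) = -j/(ω·C) = 0 - j3.34e+04 Ω
Step 3 — Series combination: Z_total = R + C = 54.8 - j3.34e+04 Ω = 3.34e+04∠-89.9° Ω.
Step 4 — Source phasor: V = 71.7∠-83.2° V = 8.49 - j71.2 V.
Step 5 — Current: I = V / Z = 0.002132 + j0.0002507 A = 0.002147∠6.7° A.
Step 6 — Complex power: S = V·I* = 0.0002525 - j0.1539 VA.
Step 7 — Real power: P = Re(S) = 0.0002525 W.
Step 8 — Reactive power: Q = Im(S) = -0.1539 VAR.
Step 9 — Apparent power: |S| = 0.1539 VA.
Step 10 — Power factor: PF = P/|S| = 0.001641 (leading).

(a) P = 0.0002525 W  (b) Q = -0.1539 VAR  (c) S = 0.1539 VA  (d) PF = 0.001641 (leading)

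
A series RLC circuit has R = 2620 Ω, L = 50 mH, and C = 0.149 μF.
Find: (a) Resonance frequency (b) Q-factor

Step 1 — Resonance condition Im(Z)=0 gives ω₀ = 1/√(LC).
Step 2 — ω₀ = 1/√(0.05·1.49e-07) = 1.159e+04 rad/s.
Step 3 — f₀ = ω₀/(2π) = 1844 Hz.
Step 4 — Series Q: Q = ω₀L/R = 1.159e+04·0.05/2620 = 0.2211.

(a) f₀ = 1844 Hz  (b) Q = 0.2211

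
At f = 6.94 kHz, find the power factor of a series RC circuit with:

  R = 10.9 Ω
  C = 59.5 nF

Step 1 — Angular frequency: ω = 2π·f = 2π·6940 = 4.361e+04 rad/s.
Step 2 — Component impedances:
  R: Z = R = 10.9 Ω
  C: Z = 1/(jωC) = -j/(ω·C) = 0 - j385.4 Ω
Step 3 — Series combination: Z_total = R + C = 10.9 - j385.4 Ω = 385.6∠-88.4° Ω.
Step 4 — Power factor: PF = cos(φ) = Re(Z)/|Z| = 10.9/385.6 = 0.02827.
Step 5 — Type: Im(Z) = -385.4 ⇒ leading (phase φ = -88.4°).

PF = 0.02827 (leading, φ = -88.4°)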